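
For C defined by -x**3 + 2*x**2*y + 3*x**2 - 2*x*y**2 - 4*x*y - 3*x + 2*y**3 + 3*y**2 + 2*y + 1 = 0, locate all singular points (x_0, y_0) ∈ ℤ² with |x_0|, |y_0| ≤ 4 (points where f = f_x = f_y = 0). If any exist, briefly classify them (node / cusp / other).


Singular points: {(1, 0)}; classification: cusp.

Compute partial derivatives:
  f_x = -3*x**2 + 4*x*y + 6*x - 2*y**2 - 4*y - 3.
  f_y = 2*x**2 - 4*x*y - 4*x + 6*y**2 + 6*y + 2.
Scan x_0 ∈ {−4, ..., 4}. For each x_0, f_y(x_0, y) is a polynomial in y; find its integer roots y ∈ {−4, ..., 4}, then test f_x and f at those candidates.
  x = -4: f_y(-4, y) = 6*y**2 + 22*y + 50; no integer root y with |y| ≤ 4.
  x = -3: f_y(-3, y) = 6*y**2 + 18*y + 32; no integer root y with |y| ≤ 4.
  x = -2: f_y(-2, y) = 6*y**2 + 14*y + 18; no integer root y with |y| ≤ 4.
  x = -1: f_y(-1, y) = 6*y**2 + 10*y + 8; no integer root y with |y| ≤ 4.
  x = 0: f_y(0, y) = 6*y**2 + 6*y + 2; no integer root y with |y| ≤ 4.
  x = 1: f_y(1, y) = 6*y**2 + 2*y; vanishes at y ∈ {0}. (1, 0): f_x = 0, f = 0 — SINGULAR.
  x = 2: f_y(2, y) = 6*y**2 - 2*y + 2; no integer root y with |y| ≤ 4.
  x = 3: f_y(3, y) = 6*y**2 - 6*y + 8; no integer root y with |y| ≤ 4.
  x = 4: f_y(4, y) = 6*y**2 - 10*y + 18; no integer root y with |y| ≤ 4.
Only singular point on the grid: (1, 0).
Classify: substitute x = 1 + u, y = 0 + v and expand: f = -u**3 + 2*u**2*v - 2*u*v**2 + 2*v**3 + v**2.
No constant or linear terms (consistent with a singular point). Quadratic part: v**2. Cubic part: -u**3 + 2*u**2*v - 2*u*v**2 + 2*v**3.
The quadratic part v**2 is a perfect square, so there is a single (double) tangent line v = 0, i.e. y = 0. Restricting the cubic part to that line (v = 0) leaves -u**3 ≠ 0, so f is not divisible by v and the branch is v² ≈ u**3 to lowest order — this is a cusp.
Classification: cusp.


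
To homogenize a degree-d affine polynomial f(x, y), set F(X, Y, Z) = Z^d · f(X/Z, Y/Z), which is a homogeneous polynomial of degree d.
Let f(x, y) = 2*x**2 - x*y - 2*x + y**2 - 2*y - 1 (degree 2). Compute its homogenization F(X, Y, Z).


F(X, Y, Z) = 2*X**2 - X*Y - 2*X*Z + Y**2 - 2*Y*Z - Z**2

deg(f) = 2.
Substitute x = X/Z, y = Y/Z into f, then multiply by Z^2.
  monomial 2·x^2·y^0 ↦ 2·X^2·Y^0·Z^0.
  monomial -1·x^1·y^1 ↦ -1·X^1·Y^1·Z^0.
  monomial -2·x^1·y^0 ↦ -2·X^1·Y^0·Z^1.
  monomial 1·x^0·y^2 ↦ 1·X^0·Y^2·Z^0.
  monomial -2·x^0·y^1 ↦ -2·X^0·Y^1·Z^1.
  monomial -1·x^0·y^0 ↦ -1·X^0·Y^0·Z^2.
Collecting: F(X, Y, Z) = 2*X**2 - X*Y - 2*X*Z + Y**2 - 2*Y*Z - Z**2.


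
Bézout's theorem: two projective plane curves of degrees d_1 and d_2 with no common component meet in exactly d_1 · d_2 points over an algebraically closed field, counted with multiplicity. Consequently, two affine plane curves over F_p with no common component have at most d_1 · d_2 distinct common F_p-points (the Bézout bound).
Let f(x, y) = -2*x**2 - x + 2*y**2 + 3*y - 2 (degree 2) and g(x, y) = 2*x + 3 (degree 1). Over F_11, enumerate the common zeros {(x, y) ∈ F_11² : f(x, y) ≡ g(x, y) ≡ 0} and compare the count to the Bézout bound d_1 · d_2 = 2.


Common zeros: {(4, 1), (4, 3)}; count = 2; Bézout bound = 2.

deg(f) = 2, deg(g) = 1, so Bézout bound = 2.
Scan x ∈ F_11. For each x, list the y ∈ F_11 with f(x, y) ≡ 0 and those with g(x, y) ≡ 0 (mod 11); the common zeros in that column are the intersection.
  x = 0: f ≡ 0 at y ∈ {6, 9}; g ≡ 0 at y ∈ ∅; common: ∅.
  x = 1: f ≡ 0 at y ∈ {1, 3}; g ≡ 0 at y ∈ ∅; common: ∅.
  x = 2: f ≡ 0 at y ∈ ∅; g ≡ 0 at y ∈ ∅; common: ∅.
  x = 3: f ≡ 0 at y ∈ ∅; g ≡ 0 at y ∈ ∅; common: ∅.
  x = 4: f ≡ 0 at y ∈ {1, 3}; g ≡ 0 at y ∈ {0, 1, 2, 3, 4, 5, 6, 7, 8, 9, 10}; common: {1, 3}.
  x = 5: f ≡ 0 at y ∈ {6, 9}; g ≡ 0 at y ∈ ∅; common: ∅.
  x = 6: f ≡ 0 at y ∈ {2}; g ≡ 0 at y ∈ ∅; common: ∅.
  x = 7: f ≡ 0 at y ∈ ∅; g ≡ 0 at y ∈ ∅; common: ∅.
  x = 8: f ≡ 0 at y ∈ ∅; g ≡ 0 at y ∈ ∅; common: ∅.
  x = 9: f ≡ 0 at y ∈ ∅; g ≡ 0 at y ∈ ∅; common: ∅.
  x = 10: f ≡ 0 at y ∈ {2}; g ≡ 0 at y ∈ ∅; common: ∅.
Collecting: common zeros = {(4, 1), (4, 3)}, so the count is 2.
Comparison with the Bézout bound: 2 ≤ 2 = deg(f)·deg(g), as expected for curves with no common component (the bound is attained).


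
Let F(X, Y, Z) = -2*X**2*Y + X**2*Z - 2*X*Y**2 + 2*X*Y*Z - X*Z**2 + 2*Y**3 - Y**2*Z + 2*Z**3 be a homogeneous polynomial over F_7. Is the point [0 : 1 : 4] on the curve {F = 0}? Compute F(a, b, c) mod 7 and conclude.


F(0,1,4) ≡ 0 (mod 7); P is on the curve.

Evaluate F(0, 1, 4) term-by-term (mod 7).
  -2*X**2*Y ↦ -2·0·1·1 = 0
  X**2*Z ↦ 1·0·1·4 = 0
  -2*X*Y**2 ↦ -2·0·1·1 = 0
  2*X*Y*Z ↦ 2·0·1·4 = 0
  -X*Z**2 ↦ -1·0·1·16 = 0
  2*Y**3 ↦ 2·1·1·1 = 2
  -Y**2*Z ↦ -1·1·1·4 = -4
  2*Z**3 ↦ 2·1·1·64 = 128
Sum: F(0, 1, 4) = (0) + (0) + (0) + (0) + (0) + (2) + (-4) + (128) = 126.
Reducing mod 7: 126 ≡ 0 (mod 7).
Since F(a, b, c) ≡ 0 (mod 7), P lies on the curve.


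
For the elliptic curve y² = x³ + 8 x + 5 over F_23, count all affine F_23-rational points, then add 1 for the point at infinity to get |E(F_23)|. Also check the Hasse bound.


Affine points = {(2, 11), (2, 12), (4, 3), (4, 20), (5, 3), (5, 20), (6, 4), (6, 19), (7, 6), (7, 17), (8, 11), (8, 12), (9, 1), (9, 22), (10, 2), (10, 21), (12, 9), (12, 14), (13, 11), (13, 12), (14, 3), (14, 20), (15, 2), (15, 21), (18, 1), (18, 22), (19, 1), (19, 22), (20, 0), (21, 2), (21, 21)}; affine count = 31; |E(F_23)| = 32.

Discriminant check: Δ ∝ 4a³ + 27b² = 4·8³ + 27·5² = 4·512 + 27·25 ≡ 9 (mod 23). Nonzero ⇒ E is nonsingular.
For each x ∈ F_23, compute rhs = x³ + 8·x + 5 mod 23, then count y ∈ F_23 with y² ≡ rhs.
  x = 0: rhs = 5, matching y values: none (0 points).
  x = 1: rhs = 14, matching y values: none (0 points).
  x = 2: rhs = 6, matching y values: 11, 12 (2 points).
  x = 3: rhs = 10, matching y values: none (0 points).
  x = 4: rhs = 9, matching y values: 3, 20 (2 points).
  x = 5: rhs = 9, matching y values: 3, 20 (2 points).
  x = 6: rhs = 16, matching y values: 4, 19 (2 points).
  x = 7: rhs = 13, matching y values: 6, 17 (2 points).
  x = 8: rhs = 6, matching y values: 11, 12 (2 points).
  x = 9: rhs = 1, matching y values: 1, 22 (2 points).
  x = 10: rhs = 4, matching y values: 2, 21 (2 points).
  x = 11: rhs = 21, matching y values: none (0 points).
  x = 12: rhs = 12, matching y values: 9, 14 (2 points).
  x = 13: rhs = 6, matching y values: 11, 12 (2 points).
  x = 14: rhs = 9, matching y values: 3, 20 (2 points).
  x = 15: rhs = 4, matching y values: 2, 21 (2 points).
  x = 16: rhs = 20, matching y values: none (0 points).
  x = 17: rhs = 17, matching y values: none (0 points).
  x = 18: rhs = 1, matching y values: 1, 22 (2 points).
  x = 19: rhs = 1, matching y values: 1, 22 (2 points).
  x = 20: rhs = 0, matching y values: 0 (1 points).
  x = 21: rhs = 4, matching y values: 2, 21 (2 points).
  x = 22: rhs = 19, matching y values: none (0 points).
Total affine count: 31.
Full point count |E(F_23)| = 31 + 1 = 32.
Hasse bound: |32 − (23+1)| = |8| = 8 ≤ 2√23 ≈ 9.5917 ✓.


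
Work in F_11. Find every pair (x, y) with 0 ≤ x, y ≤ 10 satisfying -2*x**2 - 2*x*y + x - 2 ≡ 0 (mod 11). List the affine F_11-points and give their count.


Affine F_11-points: {(1, 4), (2, 9), (3, 10), (4, 10), (5, 3), (6, 9), (7, 2), (8, 2), (9, 3), (10, 8)}; count = 10.

For each of the 121 pairs (x, y) ∈ F_11², evaluate f(x, y) mod 11. Record the zeros.
  x = 0: [0↦9, 1↦9, 2↦9, 3↦9, 4↦9, 5↦9, 6↦9, 7↦9, 8↦9, 9↦9, 10↦9]  zeros at y ∈ ∅
  x = 1: [0↦8, 1↦6, 2↦4, 3↦2, 4↦0, 5↦9, 6↦7, 7↦5, 8↦3, 9↦1, 10↦10]  zeros at y ∈ {4}
  x = 2: [0↦3, 1↦10, 2↦6, 3↦2, 4↦9, 5↦5, 6↦1, 7↦8, 8↦4, 9↦0, 10↦7]  zeros at y ∈ {9}
  x = 3: [0↦5, 1↦10, 2↦4, 3↦9, 4↦3, 5↦8, 6↦2, 7↦7, 8↦1, 9↦6, 10↦0]  zeros at y ∈ {10}
  x = 4: [0↦3, 1↦6, 2↦9, 3↦1, 4↦4, 5↦7, 6↦10, 7↦2, 8↦5, 9↦8, 10↦0]  zeros at y ∈ {10}
  x = 5: [0↦8, 1↦9, 2↦10, 3↦0, 4↦1, 5↦2, 6↦3, 7↦4, 8↦5, 9↦6, 10↦7]  zeros at y ∈ {3}
  x = 6: [0↦9, 1↦8, 2↦7, 3↦6, 4↦5, 5↦4, 6↦3, 7↦2, 8↦1, 9↦0, 10↦10]  zeros at y ∈ {9}
  x = 7: [0↦6, 1↦3, 2↦0, 3↦8, 4↦5, 5↦2, 6↦10, 7↦7, 8↦4, 9↦1, 10↦9]  zeros at y ∈ {2}
  x = 8: [0↦10, 1↦5, 2↦0, 3↦6, 4↦1, 5↦7, 6↦2, 7↦8, 8↦3, 9↦9, 10↦4]  zeros at y ∈ {2}
  x = 9: [0↦10, 1↦3, 2↦7, 3↦0, 4↦4, 5↦8, 6↦1, 7↦5, 8↦9, 9↦2, 10↦6]  zeros at y ∈ {3}
  x = 10: [0↦6, 1↦8, 2↦10, 3↦1, 4↦3, 5↦5, 6↦7, 7↦9, 8↦0, 9↦2, 10↦4]  zeros at y ∈ {8}
Collecting zeros: affine points = {(1, 4), (2, 9), (3, 10), (4, 10), (5, 3), (6, 9), (7, 2), (8, 2), (9, 3), (10, 8)}.
Total count |C(F_11)_aff| = 10.


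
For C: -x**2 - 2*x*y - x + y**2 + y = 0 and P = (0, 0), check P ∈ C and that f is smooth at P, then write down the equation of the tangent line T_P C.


Tangent line at P: -x + y = 0.

Step 1: f(0, 0) = 0, so P lies on C.
Step 2: partial derivatives
  f_x(x, y) = -2*x - 2*y - 1, f_y(x, y) = -2*x + 2*y + 1.
  f_x(P) = -1, f_y(P) = 1 (gradient nonzero, so P is smooth).
Step 3: tangent line at P: -1·(x − 0) + 1·(y − 0) = 0.
Expanding: -x + y = 0.


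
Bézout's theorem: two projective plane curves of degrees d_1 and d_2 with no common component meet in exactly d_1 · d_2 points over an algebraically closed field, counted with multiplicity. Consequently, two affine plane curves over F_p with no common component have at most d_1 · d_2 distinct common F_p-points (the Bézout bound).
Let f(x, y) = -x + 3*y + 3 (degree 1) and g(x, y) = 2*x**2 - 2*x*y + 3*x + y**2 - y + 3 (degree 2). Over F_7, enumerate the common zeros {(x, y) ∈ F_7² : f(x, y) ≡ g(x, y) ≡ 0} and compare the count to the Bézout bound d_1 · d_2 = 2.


Common zeros: ∅; count = 0; Bézout bound = 2.

deg(f) = 1, deg(g) = 2, so Bézout bound = 2.
Scan x ∈ F_7. For each x, list the y ∈ F_7 with f(x, y) ≡ 0 and those with g(x, y) ≡ 0 (mod 7); the common zeros in that column are the intersection.
  x = 0: f ≡ 0 at y ∈ {6}; g ≡ 0 at y ∈ ∅; common: ∅.
  x = 1: f ≡ 0 at y ∈ {4}; g ≡ 0 at y ∈ ∅; common: ∅.
  x = 2: f ≡ 0 at y ∈ {2}; g ≡ 0 at y ∈ ∅; common: ∅.
  x = 3: f ≡ 0 at y ∈ {0}; g ≡ 0 at y ∈ ∅; common: ∅.
  x = 4: f ≡ 0 at y ∈ {5}; g ≡ 0 at y ∈ ∅; common: ∅.
  x = 5: f ≡ 0 at y ∈ {3}; g ≡ 0 at y ∈ ∅; common: ∅.
  x = 6: f ≡ 0 at y ∈ {1}; g ≡ 0 at y ∈ {3}; common: ∅.
Collecting: common zeros = ∅, so the count is 0.
Comparison with the Bézout bound: 0 ≤ 2 = deg(f)·deg(g), as expected for curves with no common component (the affine F_7-count falls short of the bound because intersections may lie at infinity, over extension fields, or carry multiplicity).


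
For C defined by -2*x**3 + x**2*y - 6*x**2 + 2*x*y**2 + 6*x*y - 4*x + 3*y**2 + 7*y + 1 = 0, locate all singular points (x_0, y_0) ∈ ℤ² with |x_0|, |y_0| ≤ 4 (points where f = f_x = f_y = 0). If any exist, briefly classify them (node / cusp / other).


Singular points: {(-1, -1)}; classification: node.

Compute partial derivatives:
  f_x = -6*x**2 + 2*x*y - 12*x + 2*y**2 + 6*y - 4.
  f_y = x**2 + 4*x*y + 6*x + 6*y + 7.
Scan x_0 ∈ {−4, ..., 4}. For each x_0, f_y(x_0, y) is a polynomial in y; find its integer roots y ∈ {−4, ..., 4}, then test f_x and f at those candidates.
  x = -4: f_y(-4, y) = -10*y - 1; no integer root y with |y| ≤ 4.
  x = -3: f_y(-3, y) = -6*y - 2; no integer root y with |y| ≤ 4.
  x = -2: f_y(-2, y) = -2*y - 1; no integer root y with |y| ≤ 4.
  x = -1: f_y(-1, y) = 2*y + 2; vanishes at y ∈ {-1}. (-1, -1): f_x = 0, f = 0 — SINGULAR.
  x = 0: f_y(0, y) = 6*y + 7; no integer root y with |y| ≤ 4.
  x = 1: f_y(1, y) = 10*y + 14; no integer root y with |y| ≤ 4.
  x = 2: f_y(2, y) = 14*y + 23; no integer root y with |y| ≤ 4.
  x = 3: f_y(3, y) = 18*y + 34; no integer root y with |y| ≤ 4.
  x = 4: f_y(4, y) = 22*y + 47; no integer root y with |y| ≤ 4.
Only singular point on the grid: (-1, -1).
Classify: substitute x = -1 + u, y = -1 + v and expand: f = -2*u**3 + u**2*v - u**2 + 2*u*v**2 + v**2.
No constant or linear terms (consistent with a singular point). Quadratic part: -u**2 + v**2. Cubic part: -2*u**3 + u**2*v + 2*u*v**2.
The quadratic part v**2 - u**2 = (v − u)(v + u) splits into two distinct linear factors, so there are two distinct tangent lines y − -1 = ±(x − -1) — this is a node (ordinary double point).
Classification: node.


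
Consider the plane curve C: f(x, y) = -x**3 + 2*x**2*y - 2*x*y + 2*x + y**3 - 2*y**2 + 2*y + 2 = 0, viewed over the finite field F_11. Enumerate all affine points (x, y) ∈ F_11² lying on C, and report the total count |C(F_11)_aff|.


Affine F_11-points: {(1, 5), (2, 10), (3, 6), (4, 3), (5, 3), (7, 1), (8, 3), (9, 10)}; count = 8.

For each of the 121 pairs (x, y) ∈ F_11², evaluate f(x, y) mod 11. Record the zeros.
  x = 0: [0↦2, 1↦3, 2↦6, 3↦6, 4↦9, 5↦10, 6↦4, 7↦8, 8↦6, 9↦4, 10↦8]  zeros at y ∈ ∅
  x = 1: [0↦3, 1↦4, 2↦7, 3↦7, 4↦10, 5↦0, 6↦5, 7↦9, 8↦7, 9↦5, 10↦9]  zeros at y ∈ {5}
  x = 2: [0↦9, 1↦3, 2↦10, 3↦3, 4↦10, 5↦4, 6↦2, 7↦10, 8↦1, 9↦3, 10↦0]  zeros at y ∈ {10}
  x = 3: [0↦3, 1↦5, 2↦9, 3↦10, 4↦3, 5↦5, 6↦0, 7↦5, 8↦4, 9↦3, 10↦8]  zeros at y ∈ {6}
  x = 4: [0↦1, 1↦4, 2↦9, 3↦0, 4↦5, 5↦8, 6↦4, 7↦10, 8↦10, 9↦10, 10↦5]  zeros at y ∈ {3}
  x = 5: [0↦8, 1↦5, 2↦4, 3↦0, 4↦10, 5↦7, 6↦8, 7↦8, 8↦2, 9↦7, 10↦7]  zeros at y ∈ {3}
  x = 6: [0↦7, 1↦2, 2↦10, 3↦4, 4↦1, 5↦7, 6↦6, 7↦4, 8↦7, 9↦10, 10↦8]  zeros at y ∈ ∅
  x = 7: [0↦3, 1↦0, 2↦10, 3↦6, 4↦5, 5↦2, 6↦3, 7↦3, 8↦8, 9↦2, 10↦2]  zeros at y ∈ {1}
  x = 8: [0↦1, 1↦4, 2↦9, 3↦0, 4↦5, 5↦8, 6↦4, 7↦10, 8↦10, 9↦10, 10↦5]  zeros at y ∈ {3}
  x = 9: [0↦6, 1↦8, 2↦1, 3↦2, 4↦6, 5↦8, 6↦3, 7↦8, 8↦7, 9↦6, 10↦0]  zeros at y ∈ {10}
  x = 10: [0↦1, 1↦6, 2↦2, 3↦6, 4↦2, 5↦7, 6↦5, 7↦2, 8↦4, 9↦6, 10↦3]  zeros at y ∈ ∅
Collecting zeros: affine points = {(1, 5), (2, 10), (3, 6), (4, 3), (5, 3), (7, 1), (8, 3), (9, 10)}.
Total count |C(F_11)_aff| = 8.


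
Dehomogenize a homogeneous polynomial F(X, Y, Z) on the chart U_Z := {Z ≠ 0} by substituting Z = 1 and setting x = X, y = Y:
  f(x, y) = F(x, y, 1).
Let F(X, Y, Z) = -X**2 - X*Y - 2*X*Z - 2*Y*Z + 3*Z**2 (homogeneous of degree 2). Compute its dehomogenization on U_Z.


f(x, y) = -x**2 - x*y - 2*x - 2*y + 3

On U_Z we set Z = 1. Each monomial c·X^i·Y^j·Z^k in F becomes c·x^i·y^j·1^k = c·x^i·y^j.
Substituting Z = 1: F(X, Y, 1) = -x**2 - x*y - 2*x - 2*y + 3.
Note: deg(f) ≤ deg(F) = 2; strict inequality happens when F is divisible by Z (lost terms).


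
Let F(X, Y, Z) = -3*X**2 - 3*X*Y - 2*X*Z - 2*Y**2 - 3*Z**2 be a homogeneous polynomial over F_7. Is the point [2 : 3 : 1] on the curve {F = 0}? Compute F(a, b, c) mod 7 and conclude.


F(2,3,1) ≡ 1 (mod 7); P is NOT on the curve.

Evaluate F(2, 3, 1) term-by-term (mod 7).
  -3*X**2 ↦ -3·4·1·1 = -12
  -3*X*Y ↦ -3·2·3·1 = -18
  -2*X*Z ↦ -2·2·1·1 = -4
  -2*Y**2 ↦ -2·1·9·1 = -18
  -3*Z**2 ↦ -3·1·1·1 = -3
Sum: F(2, 3, 1) = (-12) + (-18) + (-4) + (-18) + (-3) = -55.
Reducing mod 7: -55 ≡ 1 (mod 7).
Since F(a, b, c) ≡ 1 ≠ 0 (mod 7), P does NOT lie on the curve.


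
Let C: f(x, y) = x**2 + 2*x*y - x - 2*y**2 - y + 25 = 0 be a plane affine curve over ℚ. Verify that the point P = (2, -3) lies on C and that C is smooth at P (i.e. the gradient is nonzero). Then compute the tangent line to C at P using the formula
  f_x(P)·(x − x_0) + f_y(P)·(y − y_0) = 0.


Tangent line at P: -3*x + 15*y + 51 = 0.

Step 1: f(2, -3) = 0, so P lies on C.
Step 2: partial derivatives
  f_x(x, y) = 2*x + 2*y - 1, f_y(x, y) = 2*x - 4*y - 1.
  f_x(P) = -3, f_y(P) = 15 (gradient nonzero, so P is smooth).
Step 3: tangent line at P: -3·(x − 2) + 15·(y − -3) = 0.
Expanding: -3*x + 15*y + 51 = 0.


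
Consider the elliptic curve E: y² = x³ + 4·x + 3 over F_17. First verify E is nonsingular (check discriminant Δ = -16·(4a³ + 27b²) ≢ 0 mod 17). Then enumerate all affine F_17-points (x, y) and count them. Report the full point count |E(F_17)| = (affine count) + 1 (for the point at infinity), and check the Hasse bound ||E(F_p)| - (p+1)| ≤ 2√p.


Affine points = {(1, 5), (1, 12), (2, 6), (2, 11), (3, 5), (3, 12), (4, 7), (4, 10), (7, 0), (11, 1), (11, 16), (13, 5), (13, 12), (14, 7), (14, 10), (15, 2), (15, 15), (16, 7), (16, 10)}; affine count = 19; |E(F_17)| = 20.

Discriminant check: Δ ∝ 4a³ + 27b² = 4·4³ + 27·3² = 4·64 + 27·9 ≡ 6 (mod 17). Nonzero ⇒ E is nonsingular.
For each x ∈ F_17, compute rhs = x³ + 4·x + 3 mod 17, then count y ∈ F_17 with y² ≡ rhs.
  x = 0: rhs = 3, matching y values: none (0 points).
  x = 1: rhs = 8, matching y values: 5, 12 (2 points).
  x = 2: rhs = 2, matching y values: 6, 11 (2 points).
  x = 3: rhs = 8, matching y values: 5, 12 (2 points).
  x = 4: rhs = 15, matching y values: 7, 10 (2 points).
  x = 5: rhs = 12, matching y values: none (0 points).
  x = 6: rhs = 5, matching y values: none (0 points).
  x = 7: rhs = 0, matching y values: 0 (1 points).
  x = 8: rhs = 3, matching y values: none (0 points).
  x = 9: rhs = 3, matching y values: none (0 points).
  x = 10: rhs = 6, matching y values: none (0 points).
  x = 11: rhs = 1, matching y values: 1, 16 (2 points).
  x = 12: rhs = 11, matching y values: none (0 points).
  x = 13: rhs = 8, matching y values: 5, 12 (2 points).
  x = 14: rhs = 15, matching y values: 7, 10 (2 points).
  x = 15: rhs = 4, matching y values: 2, 15 (2 points).
  x = 16: rhs = 15, matching y values: 7, 10 (2 points).
Total affine count: 19.
Full point count |E(F_17)| = 19 + 1 = 20.
Hasse bound: |20 − (17+1)| = |2| = 2 ≤ 2√17 ≈ 8.2462 ✓.


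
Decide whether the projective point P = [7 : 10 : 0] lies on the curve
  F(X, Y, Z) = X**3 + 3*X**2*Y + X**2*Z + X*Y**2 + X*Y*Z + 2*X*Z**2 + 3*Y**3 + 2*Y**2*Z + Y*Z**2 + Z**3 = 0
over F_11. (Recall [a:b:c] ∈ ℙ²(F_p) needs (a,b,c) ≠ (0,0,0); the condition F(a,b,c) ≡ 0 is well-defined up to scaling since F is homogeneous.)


F(7,10,0) ≡ 2 (mod 11); P is NOT on the curve.

Evaluate F(7, 10, 0) term-by-term (mod 11).
  X**3 ↦ 1·343·1·1 = 343
  3*X**2*Y ↦ 3·49·10·1 = 1470
  X**2*Z ↦ 1·49·1·0 = 0
  X*Y**2 ↦ 1·7·100·1 = 700
  X*Y*Z ↦ 1·7·10·0 = 0
  2*X*Z**2 ↦ 2·7·1·0 = 0
  3*Y**3 ↦ 3·1·1000·1 = 3000
  2*Y**2*Z ↦ 2·1·100·0 = 0
  Y*Z**2 ↦ 1·1·10·0 = 0
  Z**3 ↦ 1·1·1·0 = 0
Sum: F(7, 10, 0) = (343) + (1470) + (0) + (700) + (0) + (0) + (3000) + (0) + (0) + (0) = 5513.
Reducing mod 11: 5513 ≡ 2 (mod 11).
Since F(a, b, c) ≡ 2 ≠ 0 (mod 11), P does NOT lie on the curve.


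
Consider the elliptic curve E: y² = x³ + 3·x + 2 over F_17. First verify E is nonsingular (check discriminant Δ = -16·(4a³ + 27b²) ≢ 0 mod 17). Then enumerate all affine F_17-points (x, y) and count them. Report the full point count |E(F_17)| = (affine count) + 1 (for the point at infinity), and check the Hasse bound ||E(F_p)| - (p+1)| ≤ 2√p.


Affine points = {(0, 6), (0, 11), (2, 4), (2, 13), (3, 2), (3, 15), (6, 7), (6, 10), (7, 3), (7, 14), (12, 7), (12, 10), (14, 0), (16, 7), (16, 10)}; affine count = 15; |E(F_17)| = 16.

Discriminant check: Δ ∝ 4a³ + 27b² = 4·3³ + 27·2² = 4·27 + 27·4 ≡ 12 (mod 17). Nonzero ⇒ E is nonsingular.
For each x ∈ F_17, compute rhs = x³ + 3·x + 2 mod 17, then count y ∈ F_17 with y² ≡ rhs.
  x = 0: rhs = 2, matching y values: 6, 11 (2 points).
  x = 1: rhs = 6, matching y values: none (0 points).
  x = 2: rhs = 16, matching y values: 4, 13 (2 points).
  x = 3: rhs = 4, matching y values: 2, 15 (2 points).
  x = 4: rhs = 10, matching y values: none (0 points).
  x = 5: rhs = 6, matching y values: none (0 points).
  x = 6: rhs = 15, matching y values: 7, 10 (2 points).
  x = 7: rhs = 9, matching y values: 3, 14 (2 points).
  x = 8: rhs = 11, matching y values: none (0 points).
  x = 9: rhs = 10, matching y values: none (0 points).
  x = 10: rhs = 12, matching y values: none (0 points).
  x = 11: rhs = 6, matching y values: none (0 points).
  x = 12: rhs = 15, matching y values: 7, 10 (2 points).
  x = 13: rhs = 11, matching y values: none (0 points).
  x = 14: rhs = 0, matching y values: 0 (1 points).
  x = 15: rhs = 5, matching y values: none (0 points).
  x = 16: rhs = 15, matching y values: 7, 10 (2 points).
Total affine count: 15.
Full point count |E(F_17)| = 15 + 1 = 16.
Hasse bound: |16 − (17+1)| = |-2| = 2 ≤ 2√17 ≈ 8.2462 ✓.


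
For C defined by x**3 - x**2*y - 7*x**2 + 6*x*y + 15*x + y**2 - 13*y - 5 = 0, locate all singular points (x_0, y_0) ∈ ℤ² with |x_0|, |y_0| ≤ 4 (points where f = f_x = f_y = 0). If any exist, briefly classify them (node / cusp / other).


Singular points: {(3, 2)}; classification: cusp.

Compute partial derivatives:
  f_x = 3*x**2 - 2*x*y - 14*x + 6*y + 15.
  f_y = -x**2 + 6*x + 2*y - 13.
Scan x_0 ∈ {−4, ..., 4}. For each x_0, f_y(x_0, y) is a polynomial in y; find its integer roots y ∈ {−4, ..., 4}, then test f_x and f at those candidates.
  x = -4: f_y(-4, y) = 2*y - 53; no integer root y with |y| ≤ 4.
  x = -3: f_y(-3, y) = 2*y - 40; no integer root y with |y| ≤ 4.
  x = -2: f_y(-2, y) = 2*y - 29; no integer root y with |y| ≤ 4.
  x = -1: f_y(-1, y) = 2*y - 20; no integer root y with |y| ≤ 4.
  x = 0: f_y(0, y) = 2*y - 13; no integer root y with |y| ≤ 4.
  x = 1: f_y(1, y) = 2*y - 8; vanishes at y ∈ {4}. (1, 4): f_x = 20 ≠ 0.
  x = 2: f_y(2, y) = 2*y - 5; no integer root y with |y| ≤ 4.
  x = 3: f_y(3, y) = 2*y - 4; vanishes at y ∈ {2}. (3, 2): f_x = 0, f = 0 — SINGULAR.
  x = 4: f_y(4, y) = 2*y - 5; no integer root y with |y| ≤ 4.
Only singular point on the grid: (3, 2).
Classify: substitute x = 3 + u, y = 2 + v and expand: f = u**3 - u**2*v + v**2.
No constant or linear terms (consistent with a singular point). Quadratic part: v**2. Cubic part: u**3 - u**2*v.
The quadratic part v**2 is a perfect square, so there is a single (double) tangent line v = 0, i.e. y = 2. Restricting the cubic part to that line (v = 0) leaves u**3 ≠ 0, so f is not divisible by v and the branch is v² ≈ -u**3 to lowest order — this is a cusp.
Classification: cusp.


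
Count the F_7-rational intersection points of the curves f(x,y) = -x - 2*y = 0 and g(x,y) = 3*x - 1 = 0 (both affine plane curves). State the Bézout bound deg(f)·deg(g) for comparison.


Common zeros: {(5, 1)}; count = 1; Bézout bound = 1.

deg(f) = 1, deg(g) = 1, so Bézout bound = 1.
Scan x ∈ F_7. For each x, list the y ∈ F_7 with f(x, y) ≡ 0 and those with g(x, y) ≡ 0 (mod 7); the common zeros in that column are the intersection.
  x = 0: f ≡ 0 at y ∈ {0}; g ≡ 0 at y ∈ ∅; common: ∅.
  x = 1: f ≡ 0 at y ∈ {3}; g ≡ 0 at y ∈ ∅; common: ∅.
  x = 2: f ≡ 0 at y ∈ {6}; g ≡ 0 at y ∈ ∅; common: ∅.
  x = 3: f ≡ 0 at y ∈ {2}; g ≡ 0 at y ∈ ∅; common: ∅.
  x = 4: f ≡ 0 at y ∈ {5}; g ≡ 0 at y ∈ ∅; common: ∅.
  x = 5: f ≡ 0 at y ∈ {1}; g ≡ 0 at y ∈ {0, 1, 2, 3, 4, 5, 6}; common: {1}.
  x = 6: f ≡ 0 at y ∈ {4}; g ≡ 0 at y ∈ ∅; common: ∅.
Collecting: common zeros = {(5, 1)}, so the count is 1.
Comparison with the Bézout bound: 1 ≤ 1 = deg(f)·deg(g), as expected for curves with no common component (the bound is attained).


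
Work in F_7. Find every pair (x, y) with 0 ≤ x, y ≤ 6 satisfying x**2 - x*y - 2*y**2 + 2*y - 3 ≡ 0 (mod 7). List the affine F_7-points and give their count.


Affine F_7-points: {(0, 2), (0, 6), (2, 2), (2, 5), (3, 5), (6, 6)}; count = 6.

For each of the 49 pairs (x, y) ∈ F_7², evaluate f(x, y) mod 7. Record the zeros.
  x = 0: [0↦4, 1↦4, 2↦0, 3↦6, 4↦1, 5↦6, 6↦0]  zeros at y ∈ {2, 6}
  x = 1: [0↦5, 1↦4, 2↦6, 3↦4, 4↦5, 5↦2, 6↦2]  zeros at y ∈ ∅
  x = 2: [0↦1, 1↦6, 2↦0, 3↦4, 4↦4, 5↦0, 6↦6]  zeros at y ∈ {2, 5}
  x = 3: [0↦6, 1↦3, 2↦3, 3↦6, 4↦5, 5↦0, 6↦5]  zeros at y ∈ {5}
  x = 4: [0↦6, 1↦2, 2↦1, 3↦3, 4↦1, 5↦2, 6↦6]  zeros at y ∈ ∅
  x = 5: [0↦1, 1↦3, 2↦1, 3↦2, 4↦6, 5↦6, 6↦2]  zeros at y ∈ ∅
  x = 6: [0↦5, 1↦6, 2↦3, 3↦3, 4↦6, 5↦5, 6↦0]  zeros at y ∈ {6}
Collecting zeros: affine points = {(0, 2), (0, 6), (2, 2), (2, 5), (3, 5), (6, 6)}.
Total count |C(F_7)_aff| = 6.


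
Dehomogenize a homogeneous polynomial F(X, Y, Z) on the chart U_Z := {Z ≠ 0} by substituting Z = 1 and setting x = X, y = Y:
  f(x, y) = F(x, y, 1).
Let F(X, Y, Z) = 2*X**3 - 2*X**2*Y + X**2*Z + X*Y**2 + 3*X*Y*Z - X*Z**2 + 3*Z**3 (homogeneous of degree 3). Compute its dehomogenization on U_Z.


f(x, y) = 2*x**3 - 2*x**2*y + x**2 + x*y**2 + 3*x*y - x + 3

On U_Z we set Z = 1. Each monomial c·X^i·Y^j·Z^k in F becomes c·x^i·y^j·1^k = c·x^i·y^j.
Substituting Z = 1: F(X, Y, 1) = 2*x**3 - 2*x**2*y + x**2 + x*y**2 + 3*x*y - x + 3.
Note: deg(f) ≤ deg(F) = 3; strict inequality happens when F is divisible by Z (lost terms).


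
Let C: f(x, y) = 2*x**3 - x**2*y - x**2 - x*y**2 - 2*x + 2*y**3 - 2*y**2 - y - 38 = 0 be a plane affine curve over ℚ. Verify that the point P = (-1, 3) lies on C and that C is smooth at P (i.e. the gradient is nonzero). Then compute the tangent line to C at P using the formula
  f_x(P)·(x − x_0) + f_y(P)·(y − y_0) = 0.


Tangent line at P: 3*x + 46*y - 135 = 0.

Step 1: f(-1, 3) = 0, so P lies on C.
Step 2: partial derivatives
  f_x(x, y) = 6*x**2 - 2*x*y - 2*x - y**2 - 2, f_y(x, y) = -x**2 - 2*x*y + 6*y**2 - 4*y - 1.
  f_x(P) = 3, f_y(P) = 46 (gradient nonzero, so P is smooth).
Step 3: tangent line at P: 3·(x − -1) + 46·(y − 3) = 0.
Expanding: 3*x + 46*y - 135 = 0.


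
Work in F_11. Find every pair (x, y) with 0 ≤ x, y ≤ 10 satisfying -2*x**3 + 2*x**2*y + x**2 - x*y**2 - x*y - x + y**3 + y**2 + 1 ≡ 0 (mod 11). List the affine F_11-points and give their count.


Affine F_11-points: {(0, 6), (1, 9), (3, 1), (3, 6), (4, 8), (5, 1), (6, 8), (6, 9), (6, 10), (8, 9), (9, 6), (9, 7), (10, 1)}; count = 13.

For each of the 121 pairs (x, y) ∈ F_11², evaluate f(x, y) mod 11. Record the zeros.
  x = 0: [0↦1, 1↦3, 2↦2, 3↦4, 4↦4, 5↦8, 6↦0, 7↦8, 8↦5, 9↦8, 10↦1]  zeros at y ∈ {6}
  x = 1: [0↦10, 1↦1, 2↦9, 3↦7, 4↦1, 5↦8, 6↦1, 7↦8, 8↦2, 9↦0, 10↦8]  zeros at y ∈ {9}
  x = 2: [0↦9, 1↦4, 2↦3, 3↦1, 4↦4, 5↦7, 6↦5, 7↦4, 8↦10, 9↦7, 10↦1]  zeros at y ∈ ∅
  x = 3: [0↦8, 1↦0, 2↦5, 3↦7, 4↦1, 5↦4, 6↦0, 7↦6, 8↦6, 9↦6, 10↦1]  zeros at y ∈ {1, 6}
  x = 4: [0↦6, 1↦10, 2↦3, 3↦2, 4↦2, 5↦9, 6↦7, 7↦2, 8↦0, 9↦7, 10↦7]  zeros at y ∈ {8}
  x = 5: [0↦2, 1↦0, 2↦7, 3↦7, 4↦6, 5↦10, 6↦3, 7↦2, 8↦2, 9↦9, 10↦7]  zeros at y ∈ {1}
  x = 6: [0↦6, 1↦2, 2↦5, 3↦10, 4↦1, 5↦6, 6↦9, 7↦5, 8↦0, 9↦0, 10↦0]  zeros at y ∈ {8, 9, 10}
  x = 7: [0↦6, 1↦4, 2↦7, 3↦10, 4↦8, 5↦7, 6↦2, 7↦10, 8↦4, 9↦1, 10↦7]  zeros at y ∈ ∅
  x = 8: [0↦1, 1↦5, 2↦1, 3↦6, 4↦4, 5↦1, 6↦3, 7↦5, 8↦2, 9↦0, 10↦5]  zeros at y ∈ {9}
  x = 9: [0↦1, 1↦4, 2↦8, 3↦8, 4↦10, 5↦9, 6↦0, 7↦0, 8↦4, 9↦7, 10↦4]  zeros at y ∈ {6, 7}
  x = 10: [0↦5, 1↦0, 2↦5, 3↦4, 4↦3, 5↦8, 6↦3, 7↦5, 8↦9, 9↦10, 10↦3]  zeros at y ∈ {1}
Collecting zeros: affine points = {(0, 6), (1, 9), (3, 1), (3, 6), (4, 8), (5, 1), (6, 8), (6, 9), (6, 10), (8, 9), (9, 6), (9, 7), (10, 1)}.
Total count |C(F_11)_aff| = 13.


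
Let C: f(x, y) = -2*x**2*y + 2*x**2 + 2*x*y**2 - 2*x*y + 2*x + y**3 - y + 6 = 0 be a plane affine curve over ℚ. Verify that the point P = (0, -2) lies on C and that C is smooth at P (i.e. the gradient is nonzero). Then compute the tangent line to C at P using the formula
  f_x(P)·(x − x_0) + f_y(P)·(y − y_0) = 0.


Tangent line at P: 14*x + 11*y + 22 = 0.

Step 1: f(0, -2) = 0, so P lies on C.
Step 2: partial derivatives
  f_x(x, y) = -4*x*y + 4*x + 2*y**2 - 2*y + 2, f_y(x, y) = -2*x**2 + 4*x*y - 2*x + 3*y**2 - 1.
  f_x(P) = 14, f_y(P) = 11 (gradient nonzero, so P is smooth).
Step 3: tangent line at P: 14·(x − 0) + 11·(y − -2) = 0.
Expanding: 14*x + 11*y + 22 = 0.


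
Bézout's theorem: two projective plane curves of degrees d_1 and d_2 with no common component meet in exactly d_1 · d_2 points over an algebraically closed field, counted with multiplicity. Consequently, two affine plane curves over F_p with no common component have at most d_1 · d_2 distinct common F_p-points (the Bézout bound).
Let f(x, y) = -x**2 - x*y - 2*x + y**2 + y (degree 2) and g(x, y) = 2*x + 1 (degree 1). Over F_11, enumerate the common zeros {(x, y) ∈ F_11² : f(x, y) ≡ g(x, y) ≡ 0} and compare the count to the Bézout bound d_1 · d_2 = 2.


Common zeros: ∅; count = 0; Bézout bound = 2.

deg(f) = 2, deg(g) = 1, so Bézout bound = 2.
Scan x ∈ F_11. For each x, list the y ∈ F_11 with f(x, y) ≡ 0 and those with g(x, y) ≡ 0 (mod 11); the common zeros in that column are the intersection.
  x = 0: f ≡ 0 at y ∈ {0, 10}; g ≡ 0 at y ∈ ∅; common: ∅.
  x = 1: f ≡ 0 at y ∈ {5, 6}; g ≡ 0 at y ∈ ∅; common: ∅.
  x = 2: f ≡ 0 at y ∈ {6}; g ≡ 0 at y ∈ ∅; common: ∅.
  x = 3: f ≡ 0 at y ∈ {5, 8}; g ≡ 0 at y ∈ ∅; common: ∅.
  x = 4: f ≡ 0 at y ∈ ∅; g ≡ 0 at y ∈ ∅; common: ∅.
  x = 5: f ≡ 0 at y ∈ ∅; g ≡ 0 at y ∈ {0, 1, 2, 3, 4, 5, 6, 7, 8, 9, 10}; common: ∅.
  x = 6: f ≡ 0 at y ∈ ∅; g ≡ 0 at y ∈ ∅; common: ∅.
  x = 7: f ≡ 0 at y ∈ ∅; g ≡ 0 at y ∈ ∅; common: ∅.
  x = 8: f ≡ 0 at y ∈ ∅; g ≡ 0 at y ∈ ∅; common: ∅.
  x = 9: f ≡ 0 at y ∈ {0, 8}; g ≡ 0 at y ∈ ∅; common: ∅.
  x = 10: f ≡ 0 at y ∈ {10}; g ≡ 0 at y ∈ ∅; common: ∅.
Collecting: common zeros = ∅, so the count is 0.
Comparison with the Bézout bound: 0 ≤ 2 = deg(f)·deg(g), as expected for curves with no common component (the affine F_11-count falls short of the bound because intersections may lie at infinity, over extension fields, or carry multiplicity).


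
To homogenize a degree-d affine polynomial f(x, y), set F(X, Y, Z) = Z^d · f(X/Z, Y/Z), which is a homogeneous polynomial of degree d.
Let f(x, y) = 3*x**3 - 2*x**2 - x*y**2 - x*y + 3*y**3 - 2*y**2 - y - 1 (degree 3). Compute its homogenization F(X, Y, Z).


F(X, Y, Z) = 3*X**3 - 2*X**2*Z - X*Y**2 - X*Y*Z + 3*Y**3 - 2*Y**2*Z - Y*Z**2 - Z**3

deg(f) = 3.
Substitute x = X/Z, y = Y/Z into f, then multiply by Z^3.
  monomial 3·x^3·y^0 ↦ 3·X^3·Y^0·Z^0.
  monomial -2·x^2·y^0 ↦ -2·X^2·Y^0·Z^1.
  monomial -1·x^1·y^2 ↦ -1·X^1·Y^2·Z^0.
  monomial -1·x^1·y^1 ↦ -1·X^1·Y^1·Z^1.
  monomial 3·x^0·y^3 ↦ 3·X^0·Y^3·Z^0.
  monomial -2·x^0·y^2 ↦ -2·X^0·Y^2·Z^1.
  monomial -1·x^0·y^1 ↦ -1·X^0·Y^1·Z^2.
  monomial -1·x^0·y^0 ↦ -1·X^0·Y^0·Z^3.
Collecting: F(X, Y, Z) = 3*X**3 - 2*X**2*Z - X*Y**2 - X*Y*Z + 3*Y**3 - 2*Y**2*Z - Y*Z**2 - Z**3.


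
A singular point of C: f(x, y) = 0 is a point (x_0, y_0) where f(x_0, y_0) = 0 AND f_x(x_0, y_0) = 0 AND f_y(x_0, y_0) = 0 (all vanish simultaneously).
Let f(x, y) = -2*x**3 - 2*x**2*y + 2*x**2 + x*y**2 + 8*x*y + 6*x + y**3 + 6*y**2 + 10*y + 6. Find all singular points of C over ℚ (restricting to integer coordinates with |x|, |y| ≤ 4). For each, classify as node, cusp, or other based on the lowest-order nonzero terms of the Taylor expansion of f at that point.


Singular points: {(1, -2)}; classification: cusp.

Compute partial derivatives:
  f_x = -6*x**2 - 4*x*y + 4*x + y**2 + 8*y + 6.
  f_y = -2*x**2 + 2*x*y + 8*x + 3*y**2 + 12*y + 10.
Scan x_0 ∈ {−4, ..., 4}. For each x_0, f_y(x_0, y) is a polynomial in y; find its integer roots y ∈ {−4, ..., 4}, then test f_x and f at those candidates.
  x = -4: f_y(-4, y) = 3*y**2 + 4*y - 54; no integer root y with |y| ≤ 4.
  x = -3: f_y(-3, y) = 3*y**2 + 6*y - 32; no integer root y with |y| ≤ 4.
  x = -2: f_y(-2, y) = 3*y**2 + 8*y - 14; no integer root y with |y| ≤ 4.
  x = -1: f_y(-1, y) = 3*y**2 + 10*y; vanishes at y ∈ {0}. (-1, 0): f_x = -4 ≠ 0.
  x = 0: f_y(0, y) = 3*y**2 + 12*y + 10; no integer root y with |y| ≤ 4.
  x = 1: f_y(1, y) = 3*y**2 + 14*y + 16; vanishes at y ∈ {-2}. (1, -2): f_x = 0, f = 0 — SINGULAR.
  x = 2: f_y(2, y) = 3*y**2 + 16*y + 18; no integer root y with |y| ≤ 4.
  x = 3: f_y(3, y) = 3*y**2 + 18*y + 16; no integer root y with |y| ≤ 4.
  x = 4: f_y(4, y) = 3*y**2 + 20*y + 10; no integer root y with |y| ≤ 4.
Only singular point on the grid: (1, -2).
Classify: substitute x = 1 + u, y = -2 + v and expand: f = -2*u**3 - 2*u**2*v + u*v**2 + v**3 + v**2.
No constant or linear terms (consistent with a singular point). Quadratic part: v**2. Cubic part: -2*u**3 - 2*u**2*v + u*v**2 + v**3.
The quadratic part v**2 is a perfect square, so there is a single (double) tangent line v = 0, i.e. y = -2. Restricting the cubic part to that line (v = 0) leaves -2*u**3 ≠ 0, so f is not divisible by v and the branch is v² ≈ 2*u**3 to lowest order — this is a cusp.
Classification: cusp.


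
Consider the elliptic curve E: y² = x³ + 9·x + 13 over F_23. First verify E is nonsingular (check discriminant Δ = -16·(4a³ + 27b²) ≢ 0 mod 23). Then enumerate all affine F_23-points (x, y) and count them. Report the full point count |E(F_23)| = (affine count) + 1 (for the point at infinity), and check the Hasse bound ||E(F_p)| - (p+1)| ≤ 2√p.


Affine points = {(0, 6), (0, 17), (1, 0), (2, 4), (2, 19), (9, 8), (9, 15), (12, 3), (12, 20), (13, 2), (13, 21), (14, 10), (14, 13), (15, 2), (15, 21), (18, 2), (18, 21), (22, 7), (22, 16)}; affine count = 19; |E(F_23)| = 20.

Discriminant check: Δ ∝ 4a³ + 27b² = 4·9³ + 27·13² = 4·729 + 27·169 ≡ 4 (mod 23). Nonzero ⇒ E is nonsingular.
For each x ∈ F_23, compute rhs = x³ + 9·x + 13 mod 23, then count y ∈ F_23 with y² ≡ rhs.
  x = 0: rhs = 13, matching y values: 6, 17 (2 points).
  x = 1: rhs = 0, matching y values: 0 (1 points).
  x = 2: rhs = 16, matching y values: 4, 19 (2 points).
  x = 3: rhs = 21, matching y values: none (0 points).
  x = 4: rhs = 21, matching y values: none (0 points).
  x = 5: rhs = 22, matching y values: none (0 points).
  x = 6: rhs = 7, matching y values: none (0 points).
  x = 7: rhs = 5, matching y values: none (0 points).
  x = 8: rhs = 22, matching y values: none (0 points).
  x = 9: rhs = 18, matching y values: 8, 15 (2 points).
  x = 10: rhs = 22, matching y values: none (0 points).
  x = 11: rhs = 17, matching y values: none (0 points).
  x = 12: rhs = 9, matching y values: 3, 20 (2 points).
  x = 13: rhs = 4, matching y values: 2, 21 (2 points).
  x = 14: rhs = 8, matching y values: 10, 13 (2 points).
  x = 15: rhs = 4, matching y values: 2, 21 (2 points).
  x = 16: rhs = 21, matching y values: none (0 points).
  x = 17: rhs = 19, matching y values: none (0 points).
  x = 18: rhs = 4, matching y values: 2, 21 (2 points).
  x = 19: rhs = 5, matching y values: none (0 points).
  x = 20: rhs = 5, matching y values: none (0 points).
  x = 21: rhs = 10, matching y values: none (0 points).
  x = 22: rhs = 3, matching y values: 7, 16 (2 points).
Total affine count: 19.
Full point count |E(F_23)| = 19 + 1 = 20.
Hasse bound: |20 − (23+1)| = |-4| = 4 ≤ 2√23 ≈ 9.5917 ✓.


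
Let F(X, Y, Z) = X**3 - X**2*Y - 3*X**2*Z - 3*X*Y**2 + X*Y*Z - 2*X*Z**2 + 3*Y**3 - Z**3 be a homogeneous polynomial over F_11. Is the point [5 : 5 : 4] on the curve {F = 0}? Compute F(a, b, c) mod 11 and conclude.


F(5,5,4) ≡ 5 (mod 11); P is NOT on the curve.

Evaluate F(5, 5, 4) term-by-term (mod 11).
  X**3 ↦ 1·125·1·1 = 125
  -X**2*Y ↦ -1·25·5·1 = -125
  -3*X**2*Z ↦ -3·25·1·4 = -300
  -3*X*Y**2 ↦ -3·5·25·1 = -375
  X*Y*Z ↦ 1·5·5·4 = 100
  -2*X*Z**2 ↦ -2·5·1·16 = -160
  3*Y**3 ↦ 3·1·125·1 = 375
  -Z**3 ↦ -1·1·1·64 = -64
Sum: F(5, 5, 4) = (125) + (-125) + (-300) + (-375) + (100) + (-160) + (375) + (-64) = -424.
Reducing mod 11: -424 ≡ 5 (mod 11).
Since F(a, b, c) ≡ 5 ≠ 0 (mod 11), P does NOT lie on the curve.


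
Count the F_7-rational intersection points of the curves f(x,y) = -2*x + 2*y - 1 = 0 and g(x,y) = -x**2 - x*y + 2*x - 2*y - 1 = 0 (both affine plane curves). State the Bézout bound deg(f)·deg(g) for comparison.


Common zeros: {(6, 3)}; count = 1; Bézout bound = 2.

deg(f) = 1, deg(g) = 2, so Bézout bound = 2.
Scan x ∈ F_7. For each x, list the y ∈ F_7 with f(x, y) ≡ 0 and those with g(x, y) ≡ 0 (mod 7); the common zeros in that column are the intersection.
  x = 0: f ≡ 0 at y ∈ {4}; g ≡ 0 at y ∈ {3}; common: ∅.
  x = 1: f ≡ 0 at y ∈ {5}; g ≡ 0 at y ∈ {0}; common: ∅.
  x = 2: f ≡ 0 at y ∈ {6}; g ≡ 0 at y ∈ {5}; common: ∅.
  x = 3: f ≡ 0 at y ∈ {0}; g ≡ 0 at y ∈ {2}; common: ∅.
  x = 4: f ≡ 0 at y ∈ {1}; g ≡ 0 at y ∈ {2}; common: ∅.
  x = 5: f ≡ 0 at y ∈ {2}; g ≡ 0 at y ∈ ∅; common: ∅.
  x = 6: f ≡ 0 at y ∈ {3}; g ≡ 0 at y ∈ {3}; common: {3}.
Collecting: common zeros = {(6, 3)}, so the count is 1.
Comparison with the Bézout bound: 1 ≤ 2 = deg(f)·deg(g), as expected for curves with no common component (the affine F_7-count falls short of the bound because intersections may lie at infinity, over extension fields, or carry multiplicity).


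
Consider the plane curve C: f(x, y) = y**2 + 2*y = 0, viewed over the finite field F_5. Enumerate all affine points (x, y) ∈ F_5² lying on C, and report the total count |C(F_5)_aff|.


Affine F_5-points: {(0, 0), (0, 3), (1, 0), (1, 3), (2, 0), (2, 3), (3, 0), (3, 3), (4, 0), (4, 3)}; count = 10.

For each of the 25 pairs (x, y) ∈ F_5², evaluate f(x, y) mod 5. Record the zeros.
  x = 0: [0↦0, 1↦3, 2↦3, 3↦0, 4↦4]  zeros at y ∈ {0, 3}
  x = 1: [0↦0, 1↦3, 2↦3, 3↦0, 4↦4]  zeros at y ∈ {0, 3}
  x = 2: [0↦0, 1↦3, 2↦3, 3↦0, 4↦4]  zeros at y ∈ {0, 3}
  x = 3: [0↦0, 1↦3, 2↦3, 3↦0, 4↦4]  zeros at y ∈ {0, 3}
  x = 4: [0↦0, 1↦3, 2↦3, 3↦0, 4↦4]  zeros at y ∈ {0, 3}
Collecting zeros: affine points = {(0, 0), (0, 3), (1, 0), (1, 3), (2, 0), (2, 3), (3, 0), (3, 3), (4, 0), (4, 3)}.
Total count |C(F_5)_aff| = 10.


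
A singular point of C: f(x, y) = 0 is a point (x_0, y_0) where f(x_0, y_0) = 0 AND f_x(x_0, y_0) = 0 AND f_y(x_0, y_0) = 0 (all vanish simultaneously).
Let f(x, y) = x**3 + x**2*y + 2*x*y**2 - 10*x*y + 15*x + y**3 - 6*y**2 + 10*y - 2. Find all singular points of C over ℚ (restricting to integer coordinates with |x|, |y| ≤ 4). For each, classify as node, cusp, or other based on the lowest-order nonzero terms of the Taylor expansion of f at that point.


Singular points: {(-1, 3)}; classification: cusp.

Compute partial derivatives:
  f_x = 3*x**2 + 2*x*y + 2*y**2 - 10*y + 15.
  f_y = x**2 + 4*x*y - 10*x + 3*y**2 - 12*y + 10.
Scan x_0 ∈ {−4, ..., 4}. For each x_0, f_y(x_0, y) is a polynomial in y; find its integer roots y ∈ {−4, ..., 4}, then test f_x and f at those candidates.
  x = -4: f_y(-4, y) = 3*y**2 - 28*y + 66; no integer root y with |y| ≤ 4.
  x = -3: f_y(-3, y) = 3*y**2 - 24*y + 49; no integer root y with |y| ≤ 4.
  x = -2: f_y(-2, y) = 3*y**2 - 20*y + 34; no integer root y with |y| ≤ 4.
  x = -1: f_y(-1, y) = 3*y**2 - 16*y + 21; vanishes at y ∈ {3}. (-1, 3): f_x = 0, f = 0 — SINGULAR.
  x = 0: f_y(0, y) = 3*y**2 - 12*y + 10; no integer root y with |y| ≤ 4.
  x = 1: f_y(1, y) = 3*y**2 - 8*y + 1; no integer root y with |y| ≤ 4.
  x = 2: f_y(2, y) = 3*y**2 - 4*y - 6; no integer root y with |y| ≤ 4.
  x = 3: f_y(3, y) = 3*y**2 - 11; no integer root y with |y| ≤ 4.
  x = 4: f_y(4, y) = 3*y**2 + 4*y - 14; no integer root y with |y| ≤ 4.
Only singular point on the grid: (-1, 3).
Classify: substitute x = -1 + u, y = 3 + v and expand: f = u**3 + u**2*v + 2*u*v**2 + v**3 + v**2.
No constant or linear terms (consistent with a singular point). Quadratic part: v**2. Cubic part: u**3 + u**2*v + 2*u*v**2 + v**3.
The quadratic part v**2 is a perfect square, so there is a single (double) tangent line v = 0, i.e. y = 3. Restricting the cubic part to that line (v = 0) leaves u**3 ≠ 0, so f is not divisible by v and the branch is v² ≈ -u**3 to lowest order — this is a cusp.
Classification: cusp.
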